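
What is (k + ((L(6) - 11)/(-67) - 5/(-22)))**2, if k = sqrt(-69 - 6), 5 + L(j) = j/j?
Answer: -162508475/2172676 + 3325*I*sqrt(3)/737 ≈ -74.797 + 7.8142*I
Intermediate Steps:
L(j) = -4 (L(j) = -5 + j/j = -5 + 1 = -4)
k = 5*I*sqrt(3) (k = sqrt(-75) = 5*I*sqrt(3) ≈ 8.6602*I)
(k + ((L(6) - 11)/(-67) - 5/(-22)))**2 = (5*I*sqrt(3) + ((-4 - 11)/(-67) - 5/(-22)))**2 = (5*I*sqrt(3) + (-15*(-1/67) - 5*(-1/22)))**2 = (5*I*sqrt(3) + (15/67 + 5/22))**2 = (5*I*sqrt(3) + 665/1474)**2 = (665/1474 + 5*I*sqrt(3))**2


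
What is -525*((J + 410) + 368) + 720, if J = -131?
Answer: -338955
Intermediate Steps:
-525*((J + 410) + 368) + 720 = -525*((-131 + 410) + 368) + 720 = -525*(279 + 368) + 720 = -525*647 + 720 = -339675 + 720 = -338955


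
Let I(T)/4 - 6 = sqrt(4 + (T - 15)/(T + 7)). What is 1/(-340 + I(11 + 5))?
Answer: -1817/573800 - sqrt(2139)/573800 ≈ -0.0032472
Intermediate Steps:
I(T) = 24 + 4*sqrt(4 + (-15 + T)/(7 + T)) (I(T) = 24 + 4*sqrt(4 + (T - 15)/(T + 7)) = 24 + 4*sqrt(4 + (-15 + T)/(7 + T)))
1/(-340 + I(11 + 5)) = 1/(-340 + (24 + 4*sqrt((13 + 5*(11 + 5))/(7 + (11 + 5))))) = 1/(-340 + (24 + 4*sqrt((13 + 5*16)/(7 + 16)))) = 1/(-340 + (24 + 4*sqrt((13 + 80)/23))) = 1/(-340 + (24 + 4*sqrt((1/23)*93))) = 1/(-340 + (24 + 4*sqrt(93/23))) = 1/(-340 + (24 + 4*(sqrt(2139)/23))) = 1/(-340 + (24 + 4*sqrt(2139)/23)) = 1/(-316 + 4*sqrt(2139)/23)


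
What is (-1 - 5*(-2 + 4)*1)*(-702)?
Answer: 7722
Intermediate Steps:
(-1 - 5*(-2 + 4)*1)*(-702) = (-1 - 5*2*1)*(-702) = (-1 - 10*1)*(-702) = (-1 - 10)*(-702) = -11*(-702) = 7722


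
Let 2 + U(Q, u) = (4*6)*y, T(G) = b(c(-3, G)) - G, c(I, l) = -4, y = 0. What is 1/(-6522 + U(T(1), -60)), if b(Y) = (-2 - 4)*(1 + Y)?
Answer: -1/6524 ≈ -0.00015328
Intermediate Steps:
b(Y) = -6 - 6*Y (b(Y) = -6*(1 + Y) = -6 - 6*Y)
T(G) = 18 - G (T(G) = (-6 - 6*(-4)) - G = (-6 + 24) - G = 18 - G)
U(Q, u) = -2 (U(Q, u) = -2 + (4*6)*0 = -2 + 24*0 = -2 + 0 = -2)
1/(-6522 + U(T(1), -60)) = 1/(-6522 - 2) = 1/(-6524) = -1/6524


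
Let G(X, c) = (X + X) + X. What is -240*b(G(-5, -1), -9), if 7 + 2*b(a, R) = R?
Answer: 1920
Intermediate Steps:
G(X, c) = 3*X (G(X, c) = 2*X + X = 3*X)
b(a, R) = -7/2 + R/2
-240*b(G(-5, -1), -9) = -240*(-7/2 + (½)*(-9)) = -240*(-7/2 - 9/2) = -240*(-8) = 1920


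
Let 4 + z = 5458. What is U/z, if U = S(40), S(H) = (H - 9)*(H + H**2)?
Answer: 25420/2727 ≈ 9.3216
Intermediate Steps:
S(H) = (-9 + H)*(H + H**2)
z = 5454 (z = -4 + 5458 = 5454)
U = 50840 (U = 40*(-9 + 40**2 - 8*40) = 40*(-9 + 1600 - 320) = 40*1271 = 50840)
U/z = 50840/5454 = 50840*(1/5454) = 25420/2727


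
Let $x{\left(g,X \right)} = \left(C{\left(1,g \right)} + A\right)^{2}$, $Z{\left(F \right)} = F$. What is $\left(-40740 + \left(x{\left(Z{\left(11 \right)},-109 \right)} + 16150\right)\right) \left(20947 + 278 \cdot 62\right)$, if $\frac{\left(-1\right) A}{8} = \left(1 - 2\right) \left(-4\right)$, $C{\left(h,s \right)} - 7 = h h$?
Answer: $-916926562$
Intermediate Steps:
$C{\left(h,s \right)} = 7 + h^{2}$ ($C{\left(h,s \right)} = 7 + h h = 7 + h^{2}$)
$A = -32$ ($A = - 8 \left(1 - 2\right) \left(-4\right) = - 8 \left(\left(-1\right) \left(-4\right)\right) = \left(-8\right) 4 = -32$)
$x{\left(g,X \right)} = 576$ ($x{\left(g,X \right)} = \left(\left(7 + 1^{2}\right) - 32\right)^{2} = \left(\left(7 + 1\right) - 32\right)^{2} = \left(8 - 32\right)^{2} = \left(-24\right)^{2} = 576$)
$\left(-40740 + \left(x{\left(Z{\left(11 \right)},-109 \right)} + 16150\right)\right) \left(20947 + 278 \cdot 62\right) = \left(-40740 + \left(576 + 16150\right)\right) \left(20947 + 278 \cdot 62\right) = \left(-40740 + 16726\right) \left(20947 + 17236\right) = \left(-24014\right) 38183 = -916926562$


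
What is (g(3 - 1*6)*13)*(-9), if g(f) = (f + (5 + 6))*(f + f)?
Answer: 5616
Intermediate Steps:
g(f) = 2*f*(11 + f) (g(f) = (f + 11)*(2*f) = (11 + f)*(2*f) = 2*f*(11 + f))
(g(3 - 1*6)*13)*(-9) = ((2*(3 - 1*6)*(11 + (3 - 1*6)))*13)*(-9) = ((2*(3 - 6)*(11 + (3 - 6)))*13)*(-9) = ((2*(-3)*(11 - 3))*13)*(-9) = ((2*(-3)*8)*13)*(-9) = -48*13*(-9) = -624*(-9) = 5616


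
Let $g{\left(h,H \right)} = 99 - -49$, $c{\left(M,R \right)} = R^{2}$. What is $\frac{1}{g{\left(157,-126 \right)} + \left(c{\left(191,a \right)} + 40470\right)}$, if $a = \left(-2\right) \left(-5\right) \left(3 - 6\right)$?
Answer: $\frac{1}{41518} \approx 2.4086 \cdot 10^{-5}$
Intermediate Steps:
$a = -30$ ($a = 10 \left(-3\right) = -30$)
$g{\left(h,H \right)} = 148$ ($g{\left(h,H \right)} = 99 + 49 = 148$)
$\frac{1}{g{\left(157,-126 \right)} + \left(c{\left(191,a \right)} + 40470\right)} = \frac{1}{148 + \left(\left(-30\right)^{2} + 40470\right)} = \frac{1}{148 + \left(900 + 40470\right)} = \frac{1}{148 + 41370} = \frac{1}{41518}$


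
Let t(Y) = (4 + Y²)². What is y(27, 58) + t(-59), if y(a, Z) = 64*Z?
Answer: 12148937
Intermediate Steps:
y(27, 58) + t(-59) = 64*58 + (4 + (-59)²)² = 3712 + (4 + 3481)² = 3712 + 3485² = 3712 + 12145225 = 12148937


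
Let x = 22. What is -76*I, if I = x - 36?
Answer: 1064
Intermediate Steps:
I = -14 (I = 22 - 36 = -14)
-76*I = -76*(-14) = 1064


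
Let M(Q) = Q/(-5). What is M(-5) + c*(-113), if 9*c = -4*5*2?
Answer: 4529/9 ≈ 503.22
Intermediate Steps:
M(Q) = -Q/5 (M(Q) = Q*(-⅕) = -Q/5)
c = -40/9 (c = (-4*5*2)/9 = (-20*2)/9 = (⅑)*(-40) = -40/9 ≈ -4.4444)
M(-5) + c*(-113) = -⅕*(-5) - 40/9*(-113) = 1 + 4520/9 = 4529/9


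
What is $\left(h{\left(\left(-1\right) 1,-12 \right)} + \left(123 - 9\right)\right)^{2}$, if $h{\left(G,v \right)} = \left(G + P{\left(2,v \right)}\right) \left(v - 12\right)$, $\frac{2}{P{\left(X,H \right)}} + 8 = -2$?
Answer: $\frac{509796}{25} \approx 20392.0$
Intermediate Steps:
$P{\left(X,H \right)} = - \frac{1}{5}$ ($P{\left(X,H \right)} = \frac{2}{-8 - 2} = \frac{2}{-10} = 2 \left(- \frac{1}{10}\right) = - \frac{1}{5}$)
$h{\left(G,v \right)} = \left(-12 + v\right) \left(- \frac{1}{5} + G\right)$ ($h{\left(G,v \right)} = \left(G - \frac{1}{5}\right) \left(v - 12\right) = \left(- \frac{1}{5} + G\right) \left(-12 + v\right) = \left(-12 + v\right) \left(- \frac{1}{5} + G\right)$)
$\left(h{\left(\left(-1\right) 1,-12 \right)} + \left(123 - 9\right)\right)^{2} = \left(\left(\frac{12}{5} - 12 \left(\left(-1\right) 1\right) - - \frac{12}{5} + \left(-1\right) 1 \left(-12\right)\right) + \left(123 - 9\right)\right)^{2} = \left(\left(\frac{12}{5} - -12 + \frac{12}{5} - -12\right) + 114\right)^{2} = \left(\left(\frac{12}{5} + 12 + \frac{12}{5} + 12\right) + 114\right)^{2} = \left(\frac{144}{5} + 114\right)^{2} = \left(\frac{714}{5}\right)^{2} = \frac{509796}{25}$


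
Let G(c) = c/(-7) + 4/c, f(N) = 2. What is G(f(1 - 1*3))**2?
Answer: 144/49 ≈ 2.9388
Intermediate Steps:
G(c) = 4/c - c/7 (G(c) = c*(-1/7) + 4/c = -c/7 + 4/c = 4/c - c/7)
G(f(1 - 1*3))**2 = (4/2 - 1/7*2)**2 = (4*(1/2) - 2/7)**2 = (2 - 2/7)**2 = (12/7)**2 = 144/49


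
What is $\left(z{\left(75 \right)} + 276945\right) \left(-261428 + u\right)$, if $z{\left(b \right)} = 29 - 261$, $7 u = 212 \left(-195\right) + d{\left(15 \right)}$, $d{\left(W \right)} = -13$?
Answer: $- \frac{517826595837}{7} \approx -7.3975 \cdot 10^{10}$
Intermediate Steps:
$u = - \frac{41353}{7}$ ($u = \frac{212 \left(-195\right) - 13}{7} = \frac{-41340 - 13}{7} = \frac{1}{7} \left(-41353\right) = - \frac{41353}{7} \approx -5907.6$)
$z{\left(b \right)} = -232$
$\left(z{\left(75 \right)} + 276945\right) \left(-261428 + u\right) = \left(-232 + 276945\right) \left(-261428 - \frac{41353}{7}\right) = 276713 \left(- \frac{1871349}{7}\right) = - \frac{517826595837}{7}$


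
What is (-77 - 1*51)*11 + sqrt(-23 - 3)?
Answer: -1408 + I*sqrt(26) ≈ -1408.0 + 5.099*I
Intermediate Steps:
(-77 - 1*51)*11 + sqrt(-23 - 3) = (-77 - 51)*11 + sqrt(-26) = -128*11 + I*sqrt(26) = -1408 + I*sqrt(26)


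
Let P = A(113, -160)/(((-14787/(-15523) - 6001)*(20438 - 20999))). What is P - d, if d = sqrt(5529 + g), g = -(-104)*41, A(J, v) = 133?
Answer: 2064559/52250830896 - sqrt(9793) ≈ -98.960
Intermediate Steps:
g = 4264 (g = -104*(-41) = 4264)
d = sqrt(9793) (d = sqrt(5529 + 4264) = sqrt(9793) ≈ 98.960)
P = 2064559/52250830896 (P = 133/(((-14787/(-15523) - 6001)*(20438 - 20999))) = 133/(((-14787*(-1/15523) - 6001)*(-561))) = 133/(((14787/15523 - 6001)*(-561))) = 133/((-93138736/15523*(-561))) = 133/(52250830896/15523) = 133*(15523/52250830896) = 2064559/52250830896 ≈ 3.9512e-5)
P - d = 2064559/52250830896 - sqrt(9793)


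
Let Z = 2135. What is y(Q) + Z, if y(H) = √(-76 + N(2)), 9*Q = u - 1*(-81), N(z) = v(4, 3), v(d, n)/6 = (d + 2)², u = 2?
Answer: 2135 + 2*√35 ≈ 2146.8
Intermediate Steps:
v(d, n) = 6*(2 + d)² (v(d, n) = 6*(d + 2)² = 6*(2 + d)²)
N(z) = 216 (N(z) = 6*(2 + 4)² = 6*6² = 6*36 = 216)
Q = 83/9 (Q = (2 - 1*(-81))/9 = (2 + 81)/9 = (⅑)*83 = 83/9 ≈ 9.2222)
y(H) = 2*√35 (y(H) = √(-76 + 216) = √140 = 2*√35)
y(Q) + Z = 2*√35 + 2135 = 2135 + 2*√35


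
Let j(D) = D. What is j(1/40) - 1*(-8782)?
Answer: 351281/40 ≈ 8782.0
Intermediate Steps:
j(1/40) - 1*(-8782) = 1/40 - 1*(-8782) = 1/40 + 8782 = 351281/40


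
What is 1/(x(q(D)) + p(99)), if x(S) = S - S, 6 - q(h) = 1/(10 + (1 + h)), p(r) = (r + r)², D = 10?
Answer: 1/39204 ≈ 2.5508e-5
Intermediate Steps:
p(r) = 4*r² (p(r) = (2*r)² = 4*r²)
q(h) = 6 - 1/(11 + h) (q(h) = 6 - 1/(10 + (1 + h)) = 6 - 1/(11 + h))
x(S) = 0
1/(x(q(D)) + p(99)) = 1/(0 + 4*99²) = 1/(0 + 4*9801) = 1/(0 + 39204) = 1/39204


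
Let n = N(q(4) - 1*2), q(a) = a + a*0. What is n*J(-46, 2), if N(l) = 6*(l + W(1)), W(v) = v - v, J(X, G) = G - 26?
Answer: -288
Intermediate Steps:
J(X, G) = -26 + G
q(a) = a (q(a) = a + 0 = a)
W(v) = 0
N(l) = 6*l (N(l) = 6*(l + 0) = 6*l)
n = 12 (n = 6*(4 - 1*2) = 6*(4 - 2) = 6*2 = 12)
n*J(-46, 2) = 12*(-26 + 2) = 12*(-24) = -288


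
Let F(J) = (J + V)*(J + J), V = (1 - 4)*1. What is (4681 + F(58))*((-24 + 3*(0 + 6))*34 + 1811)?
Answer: 17775027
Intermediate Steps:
V = -3 (V = -3*1 = -3)
F(J) = 2*J*(-3 + J) (F(J) = (J - 3)*(J + J) = (-3 + J)*(2*J) = 2*J*(-3 + J))
(4681 + F(58))*((-24 + 3*(0 + 6))*34 + 1811) = (4681 + 2*58*(-3 + 58))*((-24 + 3*(0 + 6))*34 + 1811) = (4681 + 2*58*55)*((-24 + 3*6)*34 + 1811) = (4681 + 6380)*((-24 + 18)*34 + 1811) = 11061*(-6*34 + 1811) = 11061*(-204 + 1811) = 11061*1607 = 17775027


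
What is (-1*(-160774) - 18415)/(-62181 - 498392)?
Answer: -142359/560573 ≈ -0.25395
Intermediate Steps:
(-1*(-160774) - 18415)/(-62181 - 498392) = (160774 - 18415)/(-560573) = 142359*(-1/560573) = -142359/560573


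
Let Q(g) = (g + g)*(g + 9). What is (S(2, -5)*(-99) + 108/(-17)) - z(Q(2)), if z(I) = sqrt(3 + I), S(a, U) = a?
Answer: -3474/17 - sqrt(47) ≈ -211.21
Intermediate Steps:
Q(g) = 2*g*(9 + g) (Q(g) = (2*g)*(9 + g) = 2*g*(9 + g))
(S(2, -5)*(-99) + 108/(-17)) - z(Q(2)) = (2*(-99) + 108/(-17)) - sqrt(3 + 2*2*(9 + 2)) = (-198 + 108*(-1/17)) - sqrt(3 + 2*2*11) = (-198 - 108/17) - sqrt(3 + 44) = -3474/17 - sqrt(47)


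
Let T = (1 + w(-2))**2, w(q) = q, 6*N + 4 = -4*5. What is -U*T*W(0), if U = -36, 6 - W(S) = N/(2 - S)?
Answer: 288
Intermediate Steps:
N = -4 (N = -2/3 + (-4*5)/6 = -2/3 + (1/6)*(-20) = -2/3 - 10/3 = -4)
W(S) = 6 + 4/(2 - S) (W(S) = 6 - (-4)/(2 - S) = 6 + 4/(2 - S))
T = 1 (T = (1 - 2)**2 = (-1)**2 = 1)
-U*T*W(0) = -(-36*1)*2*(-8 + 3*0)/(-2 + 0) = -(-36)*2*(-8 + 0)/(-2) = -(-36)*2*(-1/2)*(-8) = -(-36)*8 = -1*(-288) = 288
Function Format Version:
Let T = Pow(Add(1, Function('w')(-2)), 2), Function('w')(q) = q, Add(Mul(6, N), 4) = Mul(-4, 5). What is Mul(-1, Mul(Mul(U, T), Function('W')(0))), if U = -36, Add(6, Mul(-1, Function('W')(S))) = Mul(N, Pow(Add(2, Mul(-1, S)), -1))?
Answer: 288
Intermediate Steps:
N = -4 (N = Add(Rational(-2, 3), Mul(Rational(1, 6), Mul(-4, 5))) = Add(Rational(-2, 3), Mul(Rational(1, 6), -20)) = Add(Rational(-2, 3), Rational(-10, 3)) = -4)
Function('W')(S) = Add(6, Mul(4, Pow(Add(2, Mul(-1, S)), -1))) (Function('W')(S) = Add(6, Mul(-1, Mul(-4, Pow(Add(2, Mul(-1, S)), -1)))) = Add(6, Mul(4, Pow(Add(2, Mul(-1, S)), -1))))
T = 1 (T = Pow(Add(1, -2), 2) = Pow(-1, 2) = 1)
Mul(-1, Mul(Mul(U, T), Function('W')(0))) = Mul(-1, Mul(Mul(-36, 1), Mul(2, Pow(Add(-2, 0), -1), Add(-8, Mul(3, 0))))) = Mul(-1, Mul(-36, Mul(2, Pow(-2, -1), Add(-8, 0)))) = Mul(-1, Mul(-36, Mul(2, Rational(-1, 2), -8))) = Mul(-1, Mul(-36, 8)) = Mul(-1, -288) = 288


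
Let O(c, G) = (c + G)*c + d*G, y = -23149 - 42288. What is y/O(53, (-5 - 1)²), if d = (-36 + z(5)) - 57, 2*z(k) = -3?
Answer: -65437/1315 ≈ -49.762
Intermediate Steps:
z(k) = -3/2 (z(k) = (½)*(-3) = -3/2)
y = -65437
d = -189/2 (d = (-36 - 3/2) - 57 = -75/2 - 57 = -189/2 ≈ -94.500)
O(c, G) = -189*G/2 + c*(G + c) (O(c, G) = (c + G)*c - 189*G/2 = (G + c)*c - 189*G/2 = c*(G + c) - 189*G/2 = -189*G/2 + c*(G + c))
y/O(53, (-5 - 1)²) = -65437/(53² - 189*(-5 - 1)²/2 + (-5 - 1)²*53) = -65437/(2809 - 189/2*(-6)² + (-6)²*53) = -65437/(2809 - 189/2*36 + 36*53) = -65437/(2809 - 3402 + 1908) = -65437/1315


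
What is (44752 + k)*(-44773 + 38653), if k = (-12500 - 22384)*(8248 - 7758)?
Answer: 104336256960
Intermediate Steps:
k = -17093160 (k = -34884*490 = -17093160)
(44752 + k)*(-44773 + 38653) = (44752 - 17093160)*(-44773 + 38653) = -17048408*(-6120) = 104336256960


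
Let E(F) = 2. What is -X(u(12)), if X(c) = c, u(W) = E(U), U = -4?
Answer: -2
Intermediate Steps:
u(W) = 2
-X(u(12)) = -1*2 = -2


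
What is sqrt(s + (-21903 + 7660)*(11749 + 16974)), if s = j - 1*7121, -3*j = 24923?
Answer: I*sqrt(3682054059)/3 ≈ 20227.0*I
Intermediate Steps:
j = -24923/3 (j = -1/3*24923 = -24923/3 ≈ -8307.7)
s = -46286/3 (s = -24923/3 - 1*7121 = -24923/3 - 7121 = -46286/3 ≈ -15429.)
sqrt(s + (-21903 + 7660)*(11749 + 16974)) = sqrt(-46286/3 + (-21903 + 7660)*(11749 + 16974)) = sqrt(-46286/3 - 14243*28723) = sqrt(-46286/3 - 409101689) = sqrt(-1227351353/3) = I*sqrt(3682054059)/3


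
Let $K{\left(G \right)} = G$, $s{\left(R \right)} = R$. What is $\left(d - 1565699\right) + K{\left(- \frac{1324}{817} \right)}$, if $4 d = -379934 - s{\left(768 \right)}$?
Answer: $- \frac{2713871581}{1634} \approx -1.6609 \cdot 10^{6}$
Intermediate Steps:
$d = - \frac{190351}{2}$ ($d = \frac{-379934 - 768}{4} = \frac{1}{4} \left(-380702\right) = - \frac{190351}{2} \approx -95176.0$)
$\left(d - 1565699\right) + K{\left(- \frac{1324}{817} \right)} = \left(- \frac{190351}{2} - 1565699\right) - \frac{1324}{817} = - \frac{3321749}{2} - \frac{1324}{817} = - \frac{2713871581}{1634}$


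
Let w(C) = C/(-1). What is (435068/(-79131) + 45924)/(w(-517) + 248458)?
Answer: 3633576976/19701640725 ≈ 0.18443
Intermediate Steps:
w(C) = -C (w(C) = C*(-1) = -C)
(435068/(-79131) + 45924)/(w(-517) + 248458) = (435068/(-79131) + 45924)/(-1*(-517) + 248458) = (435068*(-1/79131) + 45924)/(517 + 248458) = (-435068/79131 + 45924)/248975 = (3633576976/79131)*(1/248975) = 3633576976/19701640725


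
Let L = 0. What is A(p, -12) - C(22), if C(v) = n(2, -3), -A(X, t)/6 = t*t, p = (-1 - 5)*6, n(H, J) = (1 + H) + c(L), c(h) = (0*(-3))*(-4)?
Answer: -867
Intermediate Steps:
c(h) = 0 (c(h) = 0*(-4) = 0)
n(H, J) = 1 + H (n(H, J) = (1 + H) + 0 = 1 + H)
p = -36 (p = -6*6 = -36)
A(X, t) = -6*t**2 (A(X, t) = -6*t*t = -6*t**2)
C(v) = 3 (C(v) = 1 + 2 = 3)
A(p, -12) - C(22) = -6*(-12)**2 - 1*3 = -6*144 - 3 = -864 - 3 = -867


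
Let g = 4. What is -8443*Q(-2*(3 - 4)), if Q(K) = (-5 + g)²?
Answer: -8443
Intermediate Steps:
Q(K) = 1 (Q(K) = (-5 + 4)² = (-1)² = 1)
-8443*Q(-2*(3 - 4)) = -8443*1 = -8443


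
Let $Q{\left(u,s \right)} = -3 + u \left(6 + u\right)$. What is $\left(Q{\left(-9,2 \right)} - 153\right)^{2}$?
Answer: $16641$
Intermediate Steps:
$\left(Q{\left(-9,2 \right)} - 153\right)^{2} = \left(\left(-3 + \left(-9\right)^{2} + 6 \left(-9\right)\right) - 153\right)^{2} = \left(\left(-3 + 81 - 54\right) - 153\right)^{2} = \left(24 - 153\right)^{2} = \left(-129\right)^{2} = 16641$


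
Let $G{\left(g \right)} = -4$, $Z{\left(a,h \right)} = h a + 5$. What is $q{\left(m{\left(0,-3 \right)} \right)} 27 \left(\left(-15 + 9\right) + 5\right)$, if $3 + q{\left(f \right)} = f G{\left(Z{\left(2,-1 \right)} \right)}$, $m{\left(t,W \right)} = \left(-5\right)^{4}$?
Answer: $67581$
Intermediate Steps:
$Z{\left(a,h \right)} = 5 + a h$ ($Z{\left(a,h \right)} = a h + 5 = 5 + a h$)
$m{\left(t,W \right)} = 625$
$q{\left(f \right)} = -3 - 4 f$ ($q{\left(f \right)} = -3 + f \left(-4\right) = -3 - 4 f$)
$q{\left(m{\left(0,-3 \right)} \right)} 27 \left(\left(-15 + 9\right) + 5\right) = \left(-3 - 2500\right) 27 \left(\left(-15 + 9\right) + 5\right) = \left(-3 - 2500\right) 27 \left(-6 + 5\right) = \left(-2503\right) 27 \left(-1\right) = \left(-67581\right) \left(-1\right) = 67581$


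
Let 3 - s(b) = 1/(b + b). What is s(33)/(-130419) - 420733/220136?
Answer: -1810783728587/947427260472 ≈ -1.9113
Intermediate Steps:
s(b) = 3 - 1/(2*b) (s(b) = 3 - 1/(b + b) = 3 - 1/(2*b))
s(33)/(-130419) - 420733/220136 = (3 - ½/33)/(-130419) - 420733/220136 = (3 - ½*1/33)*(-1/130419) - 420733*1/220136 = (3 - 1/66)*(-1/130419) - 420733/220136 = (197/66)*(-1/130419) - 420733/220136 = -197/8607654 - 420733/220136 = -1810783728587/947427260472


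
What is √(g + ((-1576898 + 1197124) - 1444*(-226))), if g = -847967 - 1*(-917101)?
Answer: 2*√3926 ≈ 125.32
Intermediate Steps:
g = 69134 (g = -847967 + 917101 = 69134)
√(g + ((-1576898 + 1197124) - 1444*(-226))) = √(69134 + ((-1576898 + 1197124) - 1444*(-226))) = √(69134 + (-379774 + 326344)) = √(69134 - 53430) = √15704 = 2*√3926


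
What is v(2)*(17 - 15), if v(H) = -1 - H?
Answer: -6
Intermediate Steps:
v(2)*(17 - 15) = (-1 - 1*2)*(17 - 15) = (-1 - 2)*2 = -3*2 = -6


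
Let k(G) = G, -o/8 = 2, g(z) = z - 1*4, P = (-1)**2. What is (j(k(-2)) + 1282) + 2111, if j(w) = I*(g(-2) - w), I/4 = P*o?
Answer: 3649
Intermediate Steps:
P = 1
g(z) = -4 + z (g(z) = z - 4 = -4 + z)
o = -16 (o = -8*2 = -16)
I = -64 (I = 4*(1*(-16)) = 4*(-16) = -64)
j(w) = 384 + 64*w (j(w) = -64*((-4 - 2) - w) = -64*(-6 - w) = 384 + 64*w)
(j(k(-2)) + 1282) + 2111 = ((384 + 64*(-2)) + 1282) + 2111 = ((384 - 128) + 1282) + 2111 = (256 + 1282) + 2111 = 1538 + 2111 = 3649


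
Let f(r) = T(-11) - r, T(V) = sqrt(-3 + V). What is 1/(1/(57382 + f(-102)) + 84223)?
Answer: 278307346227694/23439879626176546695 + I*sqrt(14)/23439879626176546695 ≈ 1.1873e-5 + 1.5963e-19*I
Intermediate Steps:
f(r) = -r + I*sqrt(14) (f(r) = sqrt(-3 - 11) - r = sqrt(-14) - r = I*sqrt(14) - r = -r + I*sqrt(14))
1/(1/(57382 + f(-102)) + 84223) = 1/(1/(57382 + (-1*(-102) + I*sqrt(14))) + 84223) = 1/(1/(57382 + (102 + I*sqrt(14))) + 84223) = 1/(1/(57484 + I*sqrt(14)) + 84223) = 1/(84223 + 1/(57484 + I*sqrt(14)))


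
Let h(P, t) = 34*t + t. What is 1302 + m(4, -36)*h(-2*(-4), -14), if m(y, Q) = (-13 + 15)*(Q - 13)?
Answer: 49322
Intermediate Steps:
h(P, t) = 35*t
m(y, Q) = -26 + 2*Q (m(y, Q) = 2*(-13 + Q) = -26 + 2*Q)
1302 + m(4, -36)*h(-2*(-4), -14) = 1302 + (-26 + 2*(-36))*(35*(-14)) = 1302 + (-26 - 72)*(-490) = 1302 - 98*(-490) = 1302 + 48020 = 49322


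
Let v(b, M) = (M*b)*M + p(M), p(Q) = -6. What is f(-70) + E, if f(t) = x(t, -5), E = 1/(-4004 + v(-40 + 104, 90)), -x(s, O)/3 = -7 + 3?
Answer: 6172681/514390 ≈ 12.000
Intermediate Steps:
x(s, O) = 12 (x(s, O) = -3*(-7 + 3) = -3*(-4) = 12)
v(b, M) = -6 + b*M² (v(b, M) = (M*b)*M - 6 = b*M² - 6 = -6 + b*M²)
E = 1/514390 (E = 1/(-4004 + (-6 + (-40 + 104)*90²)) = 1/(-4004 + (-6 + 64*8100)) = 1/(-4004 + (-6 + 518400)) = 1/(-4004 + 518394) = 1/514390 ≈ 1.9440e-6)
f(t) = 12
f(-70) + E = 12 + 1/514390 = 6172681/514390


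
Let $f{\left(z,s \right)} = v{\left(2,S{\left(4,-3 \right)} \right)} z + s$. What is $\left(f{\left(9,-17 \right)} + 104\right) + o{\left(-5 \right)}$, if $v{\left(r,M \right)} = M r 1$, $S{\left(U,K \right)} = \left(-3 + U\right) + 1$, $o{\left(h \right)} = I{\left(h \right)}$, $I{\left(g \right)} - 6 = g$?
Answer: $124$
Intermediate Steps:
$I{\left(g \right)} = 6 + g$
$o{\left(h \right)} = 6 + h$
$S{\left(U,K \right)} = -2 + U$
$v{\left(r,M \right)} = M r$
$f{\left(z,s \right)} = s + 4 z$ ($f{\left(z,s \right)} = \left(-2 + 4\right) 2 z + s = 2 \cdot 2 z + s = 4 z + s = s + 4 z$)
$\left(f{\left(9,-17 \right)} + 104\right) + o{\left(-5 \right)} = \left(\left(-17 + 4 \cdot 9\right) + 104\right) + \left(6 - 5\right) = \left(\left(-17 + 36\right) + 104\right) + 1 = \left(19 + 104\right) + 1 = 123 + 1 = 124$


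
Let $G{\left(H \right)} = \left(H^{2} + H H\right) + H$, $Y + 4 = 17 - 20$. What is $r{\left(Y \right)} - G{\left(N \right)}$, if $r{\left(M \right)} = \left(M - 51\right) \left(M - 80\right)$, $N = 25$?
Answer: $3771$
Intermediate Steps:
$Y = -7$ ($Y = -4 + \left(17 - 20\right) = -4 - 3 = -7$)
$r{\left(M \right)} = \left(-80 + M\right) \left(-51 + M\right)$ ($r{\left(M \right)} = \left(-51 + M\right) \left(-80 + M\right) = \left(-80 + M\right) \left(-51 + M\right)$)
$G{\left(H \right)} = H + 2 H^{2}$ ($G{\left(H \right)} = \left(H^{2} + H^{2}\right) + H = 2 H^{2} + H = H + 2 H^{2}$)
$r{\left(Y \right)} - G{\left(N \right)} = \left(4080 + \left(-7\right)^{2} - -917\right) - 25 \left(1 + 2 \cdot 25\right) = \left(4080 + 49 + 917\right) - 25 \left(1 + 50\right) = 5046 - 25 \cdot 51 = 5046 - 1275 = 3771$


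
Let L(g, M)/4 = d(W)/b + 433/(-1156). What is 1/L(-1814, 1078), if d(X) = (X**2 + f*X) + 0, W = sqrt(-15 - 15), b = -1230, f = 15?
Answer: 11849*I/(-16597*I + 578*sqrt(30)) ≈ -0.68886 + 0.1314*I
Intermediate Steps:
W = I*sqrt(30) (W = sqrt(-30) = I*sqrt(30) ≈ 5.4772*I)
d(X) = X**2 + 15*X (d(X) = (X**2 + 15*X) + 0 = X**2 + 15*X)
L(g, M) = -433/289 - 2*I*sqrt(30)*(15 + I*sqrt(30))/615 (L(g, M) = 4*(((I*sqrt(30))*(15 + I*sqrt(30)))/(-1230) + 433/(-1156)) = 4*((I*sqrt(30)*(15 + I*sqrt(30)))*(-1/1230) + 433*(-1/1156)) = 4*(-I*sqrt(30)*(15 + I*sqrt(30))/1230 - 433/1156) = 4*(-433/1156 - I*sqrt(30)*(15 + I*sqrt(30))/1230) = -433/289 - 2*I*sqrt(30)*(15 + I*sqrt(30))/615)
1/L(-1814, 1078) = 1/(-16597/11849 - 2*I*sqrt(30)/41)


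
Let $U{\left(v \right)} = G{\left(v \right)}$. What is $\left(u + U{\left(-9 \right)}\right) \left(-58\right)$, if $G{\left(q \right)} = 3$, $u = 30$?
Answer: $-1914$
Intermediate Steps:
$U{\left(v \right)} = 3$
$\left(u + U{\left(-9 \right)}\right) \left(-58\right) = \left(30 + 3\right) \left(-58\right) = 33 \left(-58\right) = -1914$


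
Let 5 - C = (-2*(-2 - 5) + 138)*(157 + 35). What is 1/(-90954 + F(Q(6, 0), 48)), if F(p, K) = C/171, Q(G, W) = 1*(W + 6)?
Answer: -171/15582313 ≈ -1.0974e-5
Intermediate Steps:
Q(G, W) = 6 + W (Q(G, W) = 1*(6 + W) = 6 + W)
C = -29179 (C = 5 - (-2*(-2 - 5) + 138)*(157 + 35) = 5 - (-2*(-7) + 138)*192 = 5 - (14 + 138)*192 = 5 - 152*192 = 5 - 1*29184 = 5 - 29184 = -29179)
F(p, K) = -29179/171
1/(-90954 + F(Q(6, 0), 48)) = 1/(-90954 - 29179/171) = 1/(-15582313/171) = -171/15582313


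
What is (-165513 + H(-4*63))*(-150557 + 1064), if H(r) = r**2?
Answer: 15249631437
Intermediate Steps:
(-165513 + H(-4*63))*(-150557 + 1064) = (-165513 + (-4*63)**2)*(-150557 + 1064) = (-165513 + (-252)**2)*(-149493) = (-165513 + 63504)*(-149493) = -102009*(-149493) = 15249631437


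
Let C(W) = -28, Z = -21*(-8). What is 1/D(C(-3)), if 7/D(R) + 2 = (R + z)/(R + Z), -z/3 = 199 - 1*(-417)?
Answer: -11/5 ≈ -2.2000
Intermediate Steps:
z = -1848 (z = -3*(199 - 1*(-417)) = -3*(199 + 417) = -3*616 = -1848)
Z = 168
D(R) = 7/(-2 + (-1848 + R)/(168 + R)) (D(R) = 7/(-2 + (R - 1848)/(R + 168)) = 7/(-2 + (-1848 + R)/(168 + R)))
1/D(C(-3)) = 1/(7*(-168 - 1*(-28))/(2184 - 28)) = 1/(7*(-168 + 28)/2156) = 1/(7*(1/2156)*(-140)) = 1/(-5/11) = -11/5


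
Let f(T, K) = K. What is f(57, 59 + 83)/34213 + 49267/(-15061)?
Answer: -1683433209/515281993 ≈ -3.2670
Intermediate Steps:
f(57, 59 + 83)/34213 + 49267/(-15061) = (59 + 83)/34213 + 49267/(-15061) = 142*(1/34213) + 49267*(-1/15061) = 142/34213 - 49267/15061 = -1683433209/515281993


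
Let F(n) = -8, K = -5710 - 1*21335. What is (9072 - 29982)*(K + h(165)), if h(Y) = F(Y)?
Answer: 565678230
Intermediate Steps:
K = -27045 (K = -5710 - 21335 = -27045)
h(Y) = -8
(9072 - 29982)*(K + h(165)) = (9072 - 29982)*(-27045 - 8) = -20910*(-27053) = 565678230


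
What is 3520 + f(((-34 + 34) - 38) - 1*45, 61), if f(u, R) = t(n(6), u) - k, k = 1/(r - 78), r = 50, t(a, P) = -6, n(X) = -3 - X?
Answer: 98393/28 ≈ 3514.0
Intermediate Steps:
k = -1/28 (k = 1/(50 - 78) = 1/(-28) = -1/28 ≈ -0.035714)
f(u, R) = -167/28 (f(u, R) = -6 - 1*(-1/28) = -6 + 1/28 = -167/28)
3520 + f(((-34 + 34) - 38) - 1*45, 61) = 3520 - 167/28 = 98393/28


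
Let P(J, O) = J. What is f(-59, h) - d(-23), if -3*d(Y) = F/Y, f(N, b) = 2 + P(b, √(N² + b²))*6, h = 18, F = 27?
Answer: 2521/23 ≈ 109.61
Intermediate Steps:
f(N, b) = 2 + 6*b (f(N, b) = 2 + b*6 = 2 + 6*b)
d(Y) = -9/Y
f(-59, h) - d(-23) = (2 + 6*18) - (-9)/(-23) = (2 + 108) - (-9)*(-1)/23 = 110 - 1*9/23 = 110 - 9/23 = 2521/23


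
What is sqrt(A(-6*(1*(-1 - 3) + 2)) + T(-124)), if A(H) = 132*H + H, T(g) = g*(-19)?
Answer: 4*sqrt(247) ≈ 62.865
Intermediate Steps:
T(g) = -19*g
A(H) = 133*H
sqrt(A(-6*(1*(-1 - 3) + 2)) + T(-124)) = sqrt(133*(-6*(1*(-1 - 3) + 2)) - 19*(-124)) = sqrt(133*(-6*(1*(-4) + 2)) + 2356) = sqrt(133*(-6*(-4 + 2)) + 2356) = sqrt(133*(-6*(-2)) + 2356) = sqrt(133*12 + 2356) = sqrt(1596 + 2356) = sqrt(3952) = 4*sqrt(247)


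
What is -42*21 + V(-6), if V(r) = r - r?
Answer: -882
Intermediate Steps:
V(r) = 0
-42*21 + V(-6) = -42*21 + 0 = -882 + 0 = -882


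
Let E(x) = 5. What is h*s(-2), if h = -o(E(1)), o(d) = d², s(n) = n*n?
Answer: -100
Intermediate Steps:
s(n) = n²
h = -25 (h = -1*5² = -1*25 = -25)
h*s(-2) = -25*(-2)² = -25*4 = -100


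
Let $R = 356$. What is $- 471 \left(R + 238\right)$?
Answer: $-279774$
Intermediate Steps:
$- 471 \left(R + 238\right) = - 471 \left(356 + 238\right) = \left(-471\right) 594 = -279774$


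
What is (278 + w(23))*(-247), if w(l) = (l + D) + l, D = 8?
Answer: -82004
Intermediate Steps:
w(l) = 8 + 2*l (w(l) = (l + 8) + l = (8 + l) + l = 8 + 2*l)
(278 + w(23))*(-247) = (278 + (8 + 2*23))*(-247) = (278 + (8 + 46))*(-247) = (278 + 54)*(-247) = 332*(-247) = -82004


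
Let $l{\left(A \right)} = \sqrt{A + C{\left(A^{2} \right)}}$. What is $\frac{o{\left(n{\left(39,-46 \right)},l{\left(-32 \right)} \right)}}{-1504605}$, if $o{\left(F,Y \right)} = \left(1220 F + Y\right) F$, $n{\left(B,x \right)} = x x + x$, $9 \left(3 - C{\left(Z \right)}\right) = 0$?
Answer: $- \frac{348505200}{100307} - \frac{138 i \sqrt{29}}{100307} \approx -3474.4 - 0.0074088 i$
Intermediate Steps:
$C{\left(Z \right)} = 3$ ($C{\left(Z \right)} = 3 - 0 = 3 + 0 = 3$)
$n{\left(B,x \right)} = x + x^{2}$ ($n{\left(B,x \right)} = x^{2} + x = x + x^{2}$)
$l{\left(A \right)} = \sqrt{3 + A}$ ($l{\left(A \right)} = \sqrt{A + 3} = \sqrt{3 + A}$)
$o{\left(F,Y \right)} = F \left(Y + 1220 F\right)$ ($o{\left(F,Y \right)} = \left(Y + 1220 F\right) F = F \left(Y + 1220 F\right)$)
$\frac{o{\left(n{\left(39,-46 \right)},l{\left(-32 \right)} \right)}}{-1504605} = \frac{- 46 \left(1 - 46\right) \left(\sqrt{3 - 32} + 1220 \left(- 46 \left(1 - 46\right)\right)\right)}{-1504605} = \left(-46\right) \left(-45\right) \left(\sqrt{-29} + 1220 \left(\left(-46\right) \left(-45\right)\right)\right) \left(- \frac{1}{1504605}\right) = 2070 \left(i \sqrt{29} + 1220 \cdot 2070\right) \left(- \frac{1}{1504605}\right) = 2070 \left(i \sqrt{29} + 2525400\right) \left(- \frac{1}{1504605}\right) = 2070 \left(2525400 + i \sqrt{29}\right) \left(- \frac{1}{1504605}\right) = \left(5227578000 + 2070 i \sqrt{29}\right) \left(- \frac{1}{1504605}\right) = - \frac{348505200}{100307} - \frac{138 i \sqrt{29}}{100307}$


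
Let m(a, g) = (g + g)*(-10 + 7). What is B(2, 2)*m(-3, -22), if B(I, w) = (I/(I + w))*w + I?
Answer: 396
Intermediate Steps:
m(a, g) = -6*g (m(a, g) = (2*g)*(-3) = -6*g)
B(I, w) = I + I*w/(I + w) (B(I, w) = (I/(I + w))*w + I = I*w/(I + w) + I = I + I*w/(I + w))
B(2, 2)*m(-3, -22) = (2*(2 + 2*2)/(2 + 2))*(-6*(-22)) = (2*(2 + 4)/4)*132 = (2*(¼)*6)*132 = 3*132 = 396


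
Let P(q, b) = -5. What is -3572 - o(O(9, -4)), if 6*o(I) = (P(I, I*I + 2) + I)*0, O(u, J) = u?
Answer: -3572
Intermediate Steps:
o(I) = 0 (o(I) = ((-5 + I)*0)/6 = (⅙)*0 = 0)
-3572 - o(O(9, -4)) = -3572 - 1*0 = -3572 + 0 = -3572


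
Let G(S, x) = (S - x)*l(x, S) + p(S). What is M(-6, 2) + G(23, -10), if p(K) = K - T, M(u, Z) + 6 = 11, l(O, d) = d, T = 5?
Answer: 782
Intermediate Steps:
M(u, Z) = 5 (M(u, Z) = -6 + 11 = 5)
p(K) = -5 + K (p(K) = K - 1*5 = K - 5 = -5 + K)
G(S, x) = -5 + S + S*(S - x) (G(S, x) = (S - x)*S + (-5 + S) = S*(S - x) + (-5 + S) = -5 + S + S*(S - x))
M(-6, 2) + G(23, -10) = 5 + (-5 + 23 + 23² - 1*23*(-10)) = 5 + (-5 + 23 + 529 + 230) = 5 + 777 = 782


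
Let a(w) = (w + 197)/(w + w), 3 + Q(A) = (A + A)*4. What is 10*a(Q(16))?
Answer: 322/25 ≈ 12.880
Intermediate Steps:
Q(A) = -3 + 8*A (Q(A) = -3 + (A + A)*4 = -3 + (2*A)*4 = -3 + 8*A)
a(w) = (197 + w)/(2*w) (a(w) = (197 + w)/((2*w)) = (197 + w)*(1/(2*w)) = (197 + w)/(2*w))
10*a(Q(16)) = 10*((197 + (-3 + 8*16))/(2*(-3 + 8*16))) = 10*((197 + (-3 + 128))/(2*(-3 + 128))) = 10*((½)*(197 + 125)/125) = 10*((½)*(1/125)*322) = 10*(161/125) = 322/25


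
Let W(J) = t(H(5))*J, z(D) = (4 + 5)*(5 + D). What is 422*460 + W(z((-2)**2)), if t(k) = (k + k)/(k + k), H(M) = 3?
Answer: 194201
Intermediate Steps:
t(k) = 1 (t(k) = (2*k)/((2*k)) = (2*k)*(1/(2*k)) = 1)
z(D) = 45 + 9*D (z(D) = 9*(5 + D) = 45 + 9*D)
W(J) = J (W(J) = 1*J = J)
422*460 + W(z((-2)**2)) = 422*460 + (45 + 9*(-2)**2) = 194120 + (45 + 9*4) = 194120 + (45 + 36) = 194120 + 81 = 194201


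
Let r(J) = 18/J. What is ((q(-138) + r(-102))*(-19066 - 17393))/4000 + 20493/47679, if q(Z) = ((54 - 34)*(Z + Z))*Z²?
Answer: 45022434283089747/46988000 ≈ 9.5817e+8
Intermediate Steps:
q(Z) = 40*Z³ (q(Z) = (20*(2*Z))*Z² = (40*Z)*Z² = 40*Z³)
((q(-138) + r(-102))*(-19066 - 17393))/4000 + 20493/47679 = ((40*(-138)³ + 18/(-102))*(-19066 - 17393))/4000 + 20493/47679 = ((40*(-2628072) + 18*(-1/102))*(-36459))*(1/4000) + 20493*(1/47679) = ((-105122880 - 3/17)*(-36459))*(1/4000) + 297/691 = -1787088963/17*(-36459)*(1/4000) + 297/691 = (65155476502017/17)*(1/4000) + 297/691 = 65155476502017/68000 + 297/691 = 45022434283089747/46988000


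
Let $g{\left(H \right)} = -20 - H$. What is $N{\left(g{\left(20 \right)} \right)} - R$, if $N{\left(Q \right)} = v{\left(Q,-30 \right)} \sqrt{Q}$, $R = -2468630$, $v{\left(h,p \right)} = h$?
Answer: $2468630 - 80 i \sqrt{10} \approx 2.4686 \cdot 10^{6} - 252.98 i$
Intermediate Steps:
$N{\left(Q \right)} = Q^{\frac{3}{2}}$ ($N{\left(Q \right)} = Q \sqrt{Q} = Q^{\frac{3}{2}}$)
$N{\left(g{\left(20 \right)} \right)} - R = \left(-20 - 20\right)^{\frac{3}{2}} - -2468630 = \left(-20 - 20\right)^{\frac{3}{2}} + 2468630 = \left(-40\right)^{\frac{3}{2}} + 2468630 = - 80 i \sqrt{10} + 2468630 = 2468630 - 80 i \sqrt{10}$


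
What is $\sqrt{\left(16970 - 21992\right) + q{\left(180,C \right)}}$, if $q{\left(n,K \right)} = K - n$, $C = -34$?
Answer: $2 i \sqrt{1309} \approx 72.36 i$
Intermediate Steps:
$\sqrt{\left(16970 - 21992\right) + q{\left(180,C \right)}} = \sqrt{\left(16970 - 21992\right) - 214} = \sqrt{-5022 - 214} = \sqrt{-5236} = 2 i \sqrt{1309}$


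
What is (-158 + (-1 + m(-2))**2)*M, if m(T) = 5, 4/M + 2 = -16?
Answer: 284/9 ≈ 31.556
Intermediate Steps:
M = -2/9 (M = 4/(-2 - 16) = 4/(-18) = 4*(-1/18) = -2/9 ≈ -0.22222)
(-158 + (-1 + m(-2))**2)*M = (-158 + (-1 + 5)**2)*(-2/9) = (-158 + 4**2)*(-2/9) = (-158 + 16)*(-2/9) = -142*(-2/9) = 284/9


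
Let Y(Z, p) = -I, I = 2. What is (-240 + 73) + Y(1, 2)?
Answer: -169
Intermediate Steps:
Y(Z, p) = -2 (Y(Z, p) = -1*2 = -2)
(-240 + 73) + Y(1, 2) = (-240 + 73) - 2 = -167 - 2 = -169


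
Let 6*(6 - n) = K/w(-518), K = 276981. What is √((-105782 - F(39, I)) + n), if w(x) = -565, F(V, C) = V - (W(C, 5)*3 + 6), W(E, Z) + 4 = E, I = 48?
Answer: I*√134834631790/1130 ≈ 324.95*I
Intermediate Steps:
W(E, Z) = -4 + E
F(V, C) = 6 + V - 3*C (F(V, C) = V - ((-4 + C)*3 + 6) = V - ((-12 + 3*C) + 6) = V - (-6 + 3*C) = V + (6 - 3*C) = 6 + V - 3*C)
n = 99107/1130 (n = 6 - 92327/(2*(-565)) = 6 - 92327*(-1)/(2*565) = 6 - ⅙*(-276981/565) = 6 + 92327/1130 = 99107/1130 ≈ 87.705)
√((-105782 - F(39, I)) + n) = √((-105782 - (6 + 39 - 3*48)) + 99107/1130) = √((-105782 - (6 + 39 - 144)) + 99107/1130) = √((-105782 - 1*(-99)) + 99107/1130) = √((-105782 + 99) + 99107/1130) = √(-105683 + 99107/1130) = √(-119322683/1130) = I*√134834631790/1130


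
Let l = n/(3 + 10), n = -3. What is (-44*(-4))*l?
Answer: -528/13 ≈ -40.615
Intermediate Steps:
l = -3/13 (l = -3/(3 + 10) = -3/13 ≈ -0.23077)
(-44*(-4))*l = -44*(-4)*(-3/13) = 176*(-3/13) = -528/13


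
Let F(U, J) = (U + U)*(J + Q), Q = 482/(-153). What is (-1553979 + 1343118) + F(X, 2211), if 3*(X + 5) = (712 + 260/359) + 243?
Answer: 193418420999/164781 ≈ 1.1738e+6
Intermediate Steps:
Q = -482/153 (Q = 482*(-1/153) = -482/153 ≈ -3.1503)
X = 337720/1077 (X = -5 + ((712 + 260/359) + 243)/3 = -5 + (255868/359 + 243)/3 = -5 + (⅓)*(343105/359) = -5 + 343105/1077 = 337720/1077 ≈ 313.57)
F(U, J) = 2*U*(-482/153 + J) (F(U, J) = (U + U)*(J - 482/153) = (2*U)*(-482/153 + J) = 2*U*(-482/153 + J))
(-1553979 + 1343118) + F(X, 2211) = (-1553979 + 1343118) + (2/153)*(337720/1077)*(-482 + 153*2211) = -210861 + (2/153)*(337720/1077)*(-482 + 338283) = -210861 + (2/153)*(337720/1077)*337801 = -210861 + 228164307440/164781 = 193418420999/164781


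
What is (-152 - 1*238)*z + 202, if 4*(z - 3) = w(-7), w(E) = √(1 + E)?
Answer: -968 - 195*I*√6/2 ≈ -968.0 - 238.83*I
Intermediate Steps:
z = 3 + I*√6/4 (z = 3 + √(1 - 7)/4 = 3 + √(-6)/4 = 3 + (I*√6)/4 = 3 + I*√6/4 ≈ 3.0 + 0.61237*I)
(-152 - 1*238)*z + 202 = (-152 - 1*238)*(3 + I*√6/4) + 202 = (-152 - 238)*(3 + I*√6/4) + 202 = -390*(3 + I*√6/4) + 202 = (-1170 - 195*I*√6/2) + 202 = -968 - 195*I*√6/2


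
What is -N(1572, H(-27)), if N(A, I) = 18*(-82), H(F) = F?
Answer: 1476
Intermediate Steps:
N(A, I) = -1476
-N(1572, H(-27)) = -1*(-1476) = 1476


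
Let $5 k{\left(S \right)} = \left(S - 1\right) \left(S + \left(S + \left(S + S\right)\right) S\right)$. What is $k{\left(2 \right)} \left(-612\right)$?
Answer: $- \frac{8568}{5} \approx -1713.6$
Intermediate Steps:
$k{\left(S \right)} = \frac{\left(-1 + S\right) \left(S + 3 S^{2}\right)}{5}$ ($k{\left(S \right)} = \frac{\left(S - 1\right) \left(S + \left(S + \left(S + S\right)\right) S\right)}{5} = \frac{\left(-1 + S\right) \left(S + \left(S + 2 S\right) S\right)}{5} = \frac{\left(-1 + S\right) \left(S + 3 S S\right)}{5} = \frac{\left(-1 + S\right) \left(S + 3 S^{2}\right)}{5}$)
$k{\left(2 \right)} \left(-612\right) = \frac{1}{5} \cdot 2 \left(-1 - 4 + 3 \cdot 2^{2}\right) \left(-612\right) = \frac{1}{5} \cdot 2 \left(-1 - 4 + 3 \cdot 4\right) \left(-612\right) = \frac{1}{5} \cdot 2 \left(-1 - 4 + 12\right) \left(-612\right) = \frac{1}{5} \cdot 2 \cdot 7 \left(-612\right) = \frac{14}{5} \left(-612\right) = - \frac{8568}{5}$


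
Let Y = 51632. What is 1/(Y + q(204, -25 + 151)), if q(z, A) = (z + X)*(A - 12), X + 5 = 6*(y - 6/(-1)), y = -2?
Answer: 1/77054 ≈ 1.2978e-5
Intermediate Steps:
X = 19 (X = -5 + 6*(-2 - 6/(-1)) = -5 + 6*(-2 - 6*(-1)) = -5 + 6*(-2 + 6) = -5 + 6*4 = -5 + 24 = 19)
q(z, A) = (-12 + A)*(19 + z) (q(z, A) = (z + 19)*(A - 12) = (19 + z)*(-12 + A) = (-12 + A)*(19 + z))
1/(Y + q(204, -25 + 151)) = 1/(51632 + (-228 - 12*204 + 19*(-25 + 151) + (-25 + 151)*204)) = 1/(51632 + (-228 - 2448 + 19*126 + 126*204)) = 1/(51632 + (-228 - 2448 + 2394 + 25704)) = 1/(51632 + 25422) = 1/77054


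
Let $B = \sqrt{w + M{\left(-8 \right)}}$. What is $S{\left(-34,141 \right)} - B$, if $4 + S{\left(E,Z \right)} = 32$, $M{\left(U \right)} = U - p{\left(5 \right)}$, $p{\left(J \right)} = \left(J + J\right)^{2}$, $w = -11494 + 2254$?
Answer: $28 - 2 i \sqrt{2337} \approx 28.0 - 96.685 i$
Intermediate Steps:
$w = -9240$
$p{\left(J \right)} = 4 J^{2}$ ($p{\left(J \right)} = \left(2 J\right)^{2} = 4 J^{2}$)
$M{\left(U \right)} = -100 + U$ ($M{\left(U \right)} = U - 4 \cdot 5^{2} = U - 4 \cdot 25 = U - 100 = -100 + U$)
$S{\left(E,Z \right)} = 28$ ($S{\left(E,Z \right)} = -4 + 32 = 28$)
$B = 2 i \sqrt{2337}$ ($B = \sqrt{-9240 - 108} = \sqrt{-9348} = 2 i \sqrt{2337} \approx 96.685 i$)
$S{\left(-34,141 \right)} - B = 28 - 2 i \sqrt{2337}$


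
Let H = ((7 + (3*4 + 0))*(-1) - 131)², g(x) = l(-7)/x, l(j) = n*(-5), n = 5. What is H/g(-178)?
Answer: 160200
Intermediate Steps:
l(j) = -25 (l(j) = 5*(-5) = -25)
g(x) = -25/x
H = 22500 (H = ((7 + (12 + 0))*(-1) - 131)² = ((7 + 12)*(-1) - 131)² = (19*(-1) - 131)² = (-19 - 131)² = (-150)² = 22500)
H/g(-178) = 22500/((-25/(-178))) = 22500/((-25*(-1/178))) = 22500/(25/178) = 22500*(178/25) = 160200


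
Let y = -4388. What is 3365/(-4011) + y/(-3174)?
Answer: 384431/707273 ≈ 0.54354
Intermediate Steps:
3365/(-4011) + y/(-3174) = 3365/(-4011) - 4388/(-3174) = 3365*(-1/4011) - 4388*(-1/3174) = -3365/4011 + 2194/1587 = 384431/707273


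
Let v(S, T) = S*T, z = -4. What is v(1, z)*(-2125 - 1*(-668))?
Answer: 5828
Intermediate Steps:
v(1, z)*(-2125 - 1*(-668)) = (1*(-4))*(-2125 - 1*(-668)) = -4*(-2125 + 668) = -4*(-1457) = 5828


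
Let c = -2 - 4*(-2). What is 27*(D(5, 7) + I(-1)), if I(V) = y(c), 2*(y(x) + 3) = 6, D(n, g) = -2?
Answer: -54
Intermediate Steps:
c = 6 (c = -2 + 8 = 6)
y(x) = 0 (y(x) = -3 + (½)*6 = -3 + 3 = 0)
I(V) = 0
27*(D(5, 7) + I(-1)) = 27*(-2 + 0) = 27*(-2) = -54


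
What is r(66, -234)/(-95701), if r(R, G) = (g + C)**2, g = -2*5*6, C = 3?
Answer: -3249/95701 ≈ -0.033949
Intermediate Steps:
g = -60 (g = -10*6 = -60)
r(R, G) = 3249 (r(R, G) = (-60 + 3)**2 = (-57)**2 = 3249)
r(66, -234)/(-95701) = 3249/(-95701) = 3249*(-1/95701) = -3249/95701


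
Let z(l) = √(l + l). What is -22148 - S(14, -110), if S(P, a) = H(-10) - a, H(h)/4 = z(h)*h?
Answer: -22258 + 80*I*√5 ≈ -22258.0 + 178.89*I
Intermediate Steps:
z(l) = √2*√l (z(l) = √(2*l) = √2*√l)
H(h) = 4*√2*h^(3/2) (H(h) = 4*((√2*√h)*h) = 4*(√2*h^(3/2)) = 4*√2*h^(3/2))
S(P, a) = -a - 80*I*√5 (S(P, a) = 4*√2*(-10)^(3/2) - a = 4*√2*(-10*I*√10) - a = -80*I*√5 - a = -a - 80*I*√5)
-22148 - S(14, -110) = -22148 - (-1*(-110) - 80*I*√5) = -22148 - (110 - 80*I*√5) = -22148 + (-110 + 80*I*√5) = -22258 + 80*I*√5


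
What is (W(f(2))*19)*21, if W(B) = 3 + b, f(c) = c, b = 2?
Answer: 1995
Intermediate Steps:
W(B) = 5 (W(B) = 3 + 2 = 5)
(W(f(2))*19)*21 = (5*19)*21 = 95*21 = 1995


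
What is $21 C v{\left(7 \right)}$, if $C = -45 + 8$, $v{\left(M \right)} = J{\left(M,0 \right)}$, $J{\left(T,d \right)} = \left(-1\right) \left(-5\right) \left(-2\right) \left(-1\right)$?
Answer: $-7770$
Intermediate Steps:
$J{\left(T,d \right)} = 10$ ($J{\left(T,d \right)} = 5 \left(-2\right) \left(-1\right) = \left(-10\right) \left(-1\right) = 10$)
$v{\left(M \right)} = 10$
$C = -37$
$21 C v{\left(7 \right)} = 21 \left(-37\right) 10 = \left(-777\right) 10 = -7770$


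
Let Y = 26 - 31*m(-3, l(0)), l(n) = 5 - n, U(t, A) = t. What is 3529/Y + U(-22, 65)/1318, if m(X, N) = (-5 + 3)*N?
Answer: 2321915/221424 ≈ 10.486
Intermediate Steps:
m(X, N) = -2*N
Y = 336 (Y = 26 - (-62)*(5 - 1*0) = 26 - (-62)*(5 + 0) = 26 - (-62)*5 = 26 - 31*(-10) = 26 + 310 = 336)
3529/Y + U(-22, 65)/1318 = 3529/336 - 22/1318 = 3529*(1/336) - 22*1/1318 = 3529/336 - 11/659 = 2321915/221424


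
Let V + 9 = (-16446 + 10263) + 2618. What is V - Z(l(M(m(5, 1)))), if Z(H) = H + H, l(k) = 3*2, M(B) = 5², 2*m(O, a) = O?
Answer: -3586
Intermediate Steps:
m(O, a) = O/2
M(B) = 25
l(k) = 6
Z(H) = 2*H
V = -3574 (V = -9 + ((-16446 + 10263) + 2618) = -9 + (-6183 + 2618) = -9 - 3565 = -3574)
V - Z(l(M(m(5, 1)))) = -3574 - 2*6 = -3574 - 1*12 = -3574 - 12 = -3586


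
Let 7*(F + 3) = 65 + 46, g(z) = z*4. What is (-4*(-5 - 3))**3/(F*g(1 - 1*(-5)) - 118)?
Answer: 114688/667 ≈ 171.95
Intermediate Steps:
g(z) = 4*z
F = 90/7 (F = -3 + (65 + 46)/7 = -3 + (1/7)*111 = -3 + 111/7 = 90/7 ≈ 12.857)
(-4*(-5 - 3))**3/(F*g(1 - 1*(-5)) - 118) = (-4*(-5 - 3))**3/(90*(4*(1 - 1*(-5)))/7 - 118) = (-4*(-8))**3/(90*(4*(1 + 5))/7 - 118) = 32**3/(90*(4*6)/7 - 118) = 32768/((90/7)*24 - 118) = 32768/(2160/7 - 118) = 32768/(1334/7) = 32768*(7/1334) = 114688/667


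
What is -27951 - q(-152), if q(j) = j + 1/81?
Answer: -2251720/81 ≈ -27799.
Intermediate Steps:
q(j) = 1/81 + j (q(j) = j + 1/81 = 1/81 + j)
-27951 - q(-152) = -27951 - (1/81 - 152) = -27951 - 1*(-12311/81) = -27951 + 12311/81 = -2251720/81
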